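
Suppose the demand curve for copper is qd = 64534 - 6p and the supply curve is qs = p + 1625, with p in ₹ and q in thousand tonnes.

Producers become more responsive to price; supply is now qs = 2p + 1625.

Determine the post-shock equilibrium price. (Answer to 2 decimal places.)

Original equilibrium: 64534 - 6p = p + 1625 gives 62909 = 7p, so p = 8987 and q = 10612.
After the shift, demand is qd = 64534 - 6p and supply is qs = 2p + 1625.
Clearing the new market: 64534 - 6p = 2p + 1625, so p = 7863.625 and q = 17352.25.

7863.63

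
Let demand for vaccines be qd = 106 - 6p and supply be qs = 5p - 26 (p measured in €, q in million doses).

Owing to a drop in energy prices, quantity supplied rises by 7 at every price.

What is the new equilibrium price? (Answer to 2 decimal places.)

Original equilibrium: 106 - 6p = 5p - 26 gives 132 = 11p, so p = 12 and q = 34.
The shock moves the curves to qd = 106 - 6p and qs = 5p - 19.
New equilibrium: 106 - 6p = 5p - 19 ⇒ 125 = 11p ⇒ p = 125/11 ≈ 11.3636, q = 416/11 ≈ 37.8182.

11.36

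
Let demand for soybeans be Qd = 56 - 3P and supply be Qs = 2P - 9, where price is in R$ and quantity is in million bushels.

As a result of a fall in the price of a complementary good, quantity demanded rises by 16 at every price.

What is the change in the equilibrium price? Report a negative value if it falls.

+3.2

Before the shock: 56 - 3P = 2P - 9 ⇒ 65 = 5P ⇒ P = 13, Q = 17.
After the shift, demand is Qd = 72 - 3P and supply is Qs = 2P - 9.
Equate the new curves: 72 - 3P = 2P - 9, giving 81 = 5P, P = 16.2, Q = 23.4.
ΔP = 16.2 − 13 = +3.2.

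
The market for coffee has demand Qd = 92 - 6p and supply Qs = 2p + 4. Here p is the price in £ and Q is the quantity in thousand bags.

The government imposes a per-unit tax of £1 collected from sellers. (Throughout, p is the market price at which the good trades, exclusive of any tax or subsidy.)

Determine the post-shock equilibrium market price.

11.25

Before the shock: 92 - 6p = 2p + 4 ⇒ 88 = 8p ⇒ p = 11, Q = 26.
Since sellers keep the price net of the tax, the effective supply curve becomes Qs = 2p + 2.
Equate the new curves: 92 - 6p = 2p + 2, giving 90 = 8p, p = 11.25, Q = 24.5.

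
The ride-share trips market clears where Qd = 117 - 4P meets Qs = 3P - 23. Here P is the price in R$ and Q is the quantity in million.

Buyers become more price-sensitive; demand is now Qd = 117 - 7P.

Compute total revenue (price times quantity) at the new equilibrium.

266

Initially, 117 - 4P = 3P - 23, so 140 = 7P and P = 20, Q = 37.
With the change applied: demand Qd = 117 - 7P, supply Qs = 3P - 23.
Equate the new curves: 117 - 7P = 3P - 23, giving 140 = 10P, P = 14, Q = 19.
New expenditure = 14 × 19 = 266.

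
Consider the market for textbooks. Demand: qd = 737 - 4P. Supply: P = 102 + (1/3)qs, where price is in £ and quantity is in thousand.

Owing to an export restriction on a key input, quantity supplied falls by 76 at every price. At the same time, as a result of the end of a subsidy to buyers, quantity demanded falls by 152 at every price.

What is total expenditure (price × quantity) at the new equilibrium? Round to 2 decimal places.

4479.78

Initially, 737 - 4P = 3P - 306, so 1043 = 7P and P = 149, q = 141.
After the shift, demand is qd = 585 - 4P and supply is qs = 3P - 382.
Equate the new curves: 585 - 4P = 3P - 382, giving 967 = 7P, P = 967/7 ≈ 138.1429, q = 227/7 ≈ 32.4286.
New expenditure = 138.1429 × 32.4286 = 4479.78.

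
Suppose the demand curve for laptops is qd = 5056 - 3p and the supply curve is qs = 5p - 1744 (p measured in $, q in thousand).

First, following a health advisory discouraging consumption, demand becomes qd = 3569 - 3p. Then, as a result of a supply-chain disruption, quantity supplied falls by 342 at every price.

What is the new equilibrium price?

706.875

Before the shock: 5056 - 3p = 5p - 1744 ⇒ 6800 = 8p ⇒ p = 850, q = 2506.
With the change applied: demand qd = 3569 - 3p, supply qs = 5p - 2086.
Equate the new curves: 3569 - 3p = 5p - 2086, giving 5655 = 8p, p = 706.875, q = 1448.375.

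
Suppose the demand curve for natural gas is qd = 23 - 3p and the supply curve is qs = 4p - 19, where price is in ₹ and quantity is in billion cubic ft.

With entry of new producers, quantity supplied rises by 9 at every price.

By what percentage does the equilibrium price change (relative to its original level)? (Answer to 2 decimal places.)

Initially, 23 - 3p = 4p - 19, so 42 = 7p and p = 6, q = 5.
The new curves are qd = 23 - 3p (demand) and qs = 4p - 10 (supply).
Equate the new curves: 23 - 3p = 4p - 10, giving 33 = 7p, p = 33/7 ≈ 4.7143, q = 62/7 ≈ 8.8571.
%Δp = (4.7143 − 6) / 6 × 100 = -21.43%.

-21.43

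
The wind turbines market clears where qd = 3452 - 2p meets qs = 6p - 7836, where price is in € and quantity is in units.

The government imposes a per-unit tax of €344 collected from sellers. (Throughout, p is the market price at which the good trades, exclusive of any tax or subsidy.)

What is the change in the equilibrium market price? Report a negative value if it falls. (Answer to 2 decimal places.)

+258.00

Original equilibrium: 3452 - 2p = 6p - 7836 gives 11288 = 8p, so p = 1411 and q = 630.
Since sellers keep the price net of the tax, the effective supply curve becomes qs = 6p - 9900.
Clearing the new market: 3452 - 2p = 6p - 9900, so p = 1669 and q = 114.
Δp = 1669 − 1411 = +258.00.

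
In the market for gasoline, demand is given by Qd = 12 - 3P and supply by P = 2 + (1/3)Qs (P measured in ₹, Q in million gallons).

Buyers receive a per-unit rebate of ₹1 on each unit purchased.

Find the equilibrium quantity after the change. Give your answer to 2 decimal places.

Before the shock: 12 - 3P = 3P - 6 ⇒ 18 = 6P ⇒ P = 3, Q = 3.
Since buyers' out-of-pocket price is the market price minus the rebate, the effective demand curve becomes Qd = 15 - 3P.
Equate the new curves: 15 - 3P = 3P - 6, giving 21 = 6P, P = 3.5, Q = 4.5.

4.50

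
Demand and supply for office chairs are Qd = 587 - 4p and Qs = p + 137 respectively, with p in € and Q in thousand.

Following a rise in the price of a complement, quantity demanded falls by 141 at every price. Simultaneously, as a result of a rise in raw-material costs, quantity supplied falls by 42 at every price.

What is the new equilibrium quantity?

Before the shock: 587 - 4p = p + 137 ⇒ 450 = 5p ⇒ p = 90, Q = 227.
The new curves are Qd = 446 - 4p (demand) and Qs = p + 95 (supply).
Clearing the new market: 446 - 4p = p + 95, so p = 70.2 and Q = 165.2.

165.2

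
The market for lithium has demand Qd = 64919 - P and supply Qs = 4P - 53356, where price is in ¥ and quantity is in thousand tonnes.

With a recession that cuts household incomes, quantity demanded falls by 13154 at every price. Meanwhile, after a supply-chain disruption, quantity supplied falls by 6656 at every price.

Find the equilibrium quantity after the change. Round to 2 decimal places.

29409.60

Solve the original market: 64919 - P = 4P - 53356, hence P = 23655 and Q = 41264.
After the shift, demand is Qd = 51765 - P and supply is Qs = 4P - 60012.
New equilibrium: 51765 - P = 4P - 60012 ⇒ 111777 = 5P ⇒ P = 22355.4, Q = 29409.6.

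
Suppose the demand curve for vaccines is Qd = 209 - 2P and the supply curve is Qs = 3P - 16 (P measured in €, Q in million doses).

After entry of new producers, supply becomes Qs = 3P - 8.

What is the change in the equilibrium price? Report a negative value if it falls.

Solve the original market: 209 - 2P = 3P - 16, hence P = 45 and Q = 119.
The new curves are Qd = 209 - 2P (demand) and Qs = 3P - 8 (supply).
Clearing the new market: 209 - 2P = 3P - 8, so P = 43.4 and Q = 122.2.
ΔP = 43.4 − 45 = -1.6.

-1.6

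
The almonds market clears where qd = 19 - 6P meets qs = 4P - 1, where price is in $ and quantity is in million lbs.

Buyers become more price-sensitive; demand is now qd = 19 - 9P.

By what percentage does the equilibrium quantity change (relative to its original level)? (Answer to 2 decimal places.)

-26.37

Initially, 19 - 6P = 4P - 1, so 20 = 10P and P = 2, q = 7.
The shock moves the curves to qd = 19 - 9P and qs = 4P - 1.
New equilibrium: 19 - 9P = 4P - 1 ⇒ 20 = 13P ⇒ P = 20/13 ≈ 1.5385, q = 67/13 ≈ 5.1538.
%Δq = (5.1538 − 7) / 7 × 100 = -26.37%.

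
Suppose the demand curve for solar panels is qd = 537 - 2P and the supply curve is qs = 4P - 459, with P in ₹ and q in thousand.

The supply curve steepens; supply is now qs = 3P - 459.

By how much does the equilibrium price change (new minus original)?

+33.2

Initially, 537 - 2P = 4P - 459, so 996 = 6P and P = 166, q = 205.
After the shift, demand is qd = 537 - 2P and supply is qs = 3P - 459.
New equilibrium: 537 - 2P = 3P - 459 ⇒ 996 = 5P ⇒ P = 199.2, q = 138.6.
ΔP = 199.2 − 166 = +33.2.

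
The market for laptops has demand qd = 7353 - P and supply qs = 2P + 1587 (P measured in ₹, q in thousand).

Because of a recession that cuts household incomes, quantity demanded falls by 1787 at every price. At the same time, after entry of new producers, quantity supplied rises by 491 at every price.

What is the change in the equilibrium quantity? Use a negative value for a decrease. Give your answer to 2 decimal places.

-1027.67

Initially, 7353 - P = 2P + 1587, so 5766 = 3P and P = 1922, q = 5431.
The new curves are qd = 5566 - P (demand) and qs = 2P + 2078 (supply).
Setting them equal: 5566 - P = 2P + 2078 → 3488 = 3P, so P = 3488/3 ≈ 1162.6667 and q = 13210/3 ≈ 4403.3333.
Δq = 4403.3333 − 5431 = -1027.67.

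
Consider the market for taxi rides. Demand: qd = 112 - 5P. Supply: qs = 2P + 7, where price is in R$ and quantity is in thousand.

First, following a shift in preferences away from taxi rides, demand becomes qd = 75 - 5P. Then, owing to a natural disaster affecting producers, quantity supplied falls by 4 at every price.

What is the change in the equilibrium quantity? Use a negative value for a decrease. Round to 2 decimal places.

-13.43

Initially, 112 - 5P = 2P + 7, so 105 = 7P and P = 15, q = 37.
With the change applied: demand qd = 75 - 5P, supply qs = 2P + 3.
Equate the new curves: 75 - 5P = 2P + 3, giving 72 = 7P, P = 72/7 ≈ 10.2857, q = 165/7 ≈ 23.5714.
Δq = 23.5714 − 37 = -13.43.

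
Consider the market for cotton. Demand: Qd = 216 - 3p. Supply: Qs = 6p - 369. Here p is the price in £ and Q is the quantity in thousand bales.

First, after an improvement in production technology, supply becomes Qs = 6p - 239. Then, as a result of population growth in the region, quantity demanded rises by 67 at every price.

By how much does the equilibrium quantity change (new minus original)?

Before the shock: 216 - 3p = 6p - 369 ⇒ 585 = 9p ⇒ p = 65, Q = 21.
The new curves are Qd = 283 - 3p (demand) and Qs = 6p - 239 (supply).
Setting them equal: 283 - 3p = 6p - 239 → 522 = 9p, so p = 58 and Q = 109.
ΔQ = 109 − 21 = +88.

+88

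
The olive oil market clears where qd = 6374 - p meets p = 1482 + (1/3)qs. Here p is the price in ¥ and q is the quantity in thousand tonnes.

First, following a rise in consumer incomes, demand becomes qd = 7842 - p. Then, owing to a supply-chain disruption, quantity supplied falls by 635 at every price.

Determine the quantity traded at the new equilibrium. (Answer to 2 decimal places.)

4611.25

Original equilibrium: 6374 - p = 3p - 4446 gives 10820 = 4p, so p = 2705 and q = 3669.
After the shift, demand is qd = 7842 - p and supply is qs = 3p - 5081.
Clearing the new market: 7842 - p = 3p - 5081, so p = 3230.75 and q = 4611.25.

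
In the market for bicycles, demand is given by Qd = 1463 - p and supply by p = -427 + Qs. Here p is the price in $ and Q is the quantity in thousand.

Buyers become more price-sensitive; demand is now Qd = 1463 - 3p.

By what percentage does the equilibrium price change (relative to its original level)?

-50

Before the shock: 1463 - p = p + 427 ⇒ 1036 = 2p ⇒ p = 518, Q = 945.
With the change applied: demand Qd = 1463 - 3p, supply Qs = p + 427.
Setting them equal: 1463 - 3p = p + 427 → 1036 = 4p, so p = 259 and Q = 686.
%Δp = (259 − 518) / 518 × 100 = -50%.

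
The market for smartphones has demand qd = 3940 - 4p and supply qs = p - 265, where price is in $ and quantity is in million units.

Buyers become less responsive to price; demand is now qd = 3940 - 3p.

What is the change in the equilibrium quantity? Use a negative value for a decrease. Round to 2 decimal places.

+210.25

Solve the original market: 3940 - 4p = p - 265, hence p = 841 and q = 576.
After the shift, demand is qd = 3940 - 3p and supply is qs = p - 265.
Equate the new curves: 3940 - 3p = p - 265, giving 4205 = 4p, p = 1051.25, q = 786.25.
Δq = 786.25 − 576 = +210.25.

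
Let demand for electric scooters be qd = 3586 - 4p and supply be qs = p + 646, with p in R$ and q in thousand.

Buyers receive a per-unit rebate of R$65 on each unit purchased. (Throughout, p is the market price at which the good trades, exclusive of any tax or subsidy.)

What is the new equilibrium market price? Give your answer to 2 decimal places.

Solve the original market: 3586 - 4p = p + 646, hence p = 588 and q = 1234.
Since buyers' out-of-pocket price is the market price minus the rebate, the effective demand curve becomes qd = 3846 - 4p.
New equilibrium: 3846 - 4p = p + 646 ⇒ 3200 = 5p ⇒ p = 640, q = 1286.

640.00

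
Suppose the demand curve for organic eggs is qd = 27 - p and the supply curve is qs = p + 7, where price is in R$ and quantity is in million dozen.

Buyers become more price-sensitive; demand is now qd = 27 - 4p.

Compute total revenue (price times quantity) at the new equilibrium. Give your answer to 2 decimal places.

44.00

Original equilibrium: 27 - p = p + 7 gives 20 = 2p, so p = 10 and q = 17.
The new curves are qd = 27 - 4p (demand) and qs = p + 7 (supply).
Equate the new curves: 27 - 4p = p + 7, giving 20 = 5p, p = 4, q = 11.
New expenditure = 4 × 11 = 44.00.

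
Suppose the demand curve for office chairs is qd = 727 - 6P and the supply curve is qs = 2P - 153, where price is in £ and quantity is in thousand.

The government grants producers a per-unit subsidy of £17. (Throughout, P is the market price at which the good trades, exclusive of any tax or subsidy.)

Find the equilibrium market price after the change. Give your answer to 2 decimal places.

105.75

Before the shock: 727 - 6P = 2P - 153 ⇒ 880 = 8P ⇒ P = 110, q = 67.
Since sellers receive the price plus the subsidy, the effective supply curve becomes qs = 2P - 119.
Clearing the new market: 727 - 6P = 2P - 119, so P = 105.75 and q = 92.5.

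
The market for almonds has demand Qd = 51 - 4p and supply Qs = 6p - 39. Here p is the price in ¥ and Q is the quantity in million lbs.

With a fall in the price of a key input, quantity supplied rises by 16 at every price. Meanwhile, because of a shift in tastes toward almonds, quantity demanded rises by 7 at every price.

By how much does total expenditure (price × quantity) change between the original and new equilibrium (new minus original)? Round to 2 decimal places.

+72.36

Before the shock: 51 - 4p = 6p - 39 ⇒ 90 = 10p ⇒ p = 9, Q = 15.
The shock moves the curves to Qd = 58 - 4p and Qs = 6p - 23.
Equate the new curves: 58 - 4p = 6p - 23, giving 81 = 10p, p = 8.1, Q = 25.6.
Expenditure moves from 9×15 = 135 to 8.1×25.6 = 207.36; change = +72.36.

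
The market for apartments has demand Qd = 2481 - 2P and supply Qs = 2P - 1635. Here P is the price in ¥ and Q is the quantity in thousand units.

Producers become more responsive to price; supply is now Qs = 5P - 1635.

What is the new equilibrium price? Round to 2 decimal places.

588.00

Solve the original market: 2481 - 2P = 2P - 1635, hence P = 1029 and Q = 423.
The shock moves the curves to Qd = 2481 - 2P and Qs = 5P - 1635.
New equilibrium: 2481 - 2P = 5P - 1635 ⇒ 4116 = 7P ⇒ P = 588, Q = 1305.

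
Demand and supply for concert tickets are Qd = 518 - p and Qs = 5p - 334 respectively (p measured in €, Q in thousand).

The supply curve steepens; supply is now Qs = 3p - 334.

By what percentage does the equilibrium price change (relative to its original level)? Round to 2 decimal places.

Original equilibrium: 518 - p = 5p - 334 gives 852 = 6p, so p = 142 and Q = 376.
With the change applied: demand Qd = 518 - p, supply Qs = 3p - 334.
Setting them equal: 518 - p = 3p - 334 → 852 = 4p, so p = 213 and Q = 305.
%Δp = (213 − 142) / 142 × 100 = +50.00%.

+50.00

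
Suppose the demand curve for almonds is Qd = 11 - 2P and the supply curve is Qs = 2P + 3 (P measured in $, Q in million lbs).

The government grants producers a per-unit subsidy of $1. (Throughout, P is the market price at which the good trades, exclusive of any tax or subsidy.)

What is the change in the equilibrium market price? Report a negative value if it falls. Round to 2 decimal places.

Solve the original market: 11 - 2P = 2P + 3, hence P = 2 and Q = 7.
Since sellers receive the price plus the subsidy, the effective supply curve becomes Qs = 2P + 5.
Clearing the new market: 11 - 2P = 2P + 5, so P = 1.5 and Q = 8.
ΔP = 1.5 − 2 = -0.50.

-0.50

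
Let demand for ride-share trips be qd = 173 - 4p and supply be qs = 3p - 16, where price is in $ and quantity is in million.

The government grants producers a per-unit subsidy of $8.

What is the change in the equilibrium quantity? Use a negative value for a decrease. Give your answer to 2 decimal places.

Initially, 173 - 4p = 3p - 16, so 189 = 7p and p = 27, q = 65.
Since sellers receive the price plus the subsidy, the effective supply curve becomes qs = 3p + 8.
New equilibrium: 173 - 4p = 3p + 8 ⇒ 165 = 7p ⇒ p = 165/7 ≈ 23.5714, q = 551/7 ≈ 78.7143.
Δq = 78.7143 − 65 = +13.71.

+13.71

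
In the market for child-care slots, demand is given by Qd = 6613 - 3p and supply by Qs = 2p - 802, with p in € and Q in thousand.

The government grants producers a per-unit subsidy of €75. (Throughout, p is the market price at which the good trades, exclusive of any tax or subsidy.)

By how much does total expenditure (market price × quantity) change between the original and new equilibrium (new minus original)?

+65850

Solve the original market: 6613 - 3p = 2p - 802, hence p = 1483 and Q = 2164.
Since sellers receive the price plus the subsidy, the effective supply curve becomes Qs = 2p - 652.
New equilibrium: 6613 - 3p = 2p - 652 ⇒ 7265 = 5p ⇒ p = 1453, Q = 2254.
Expenditure moves from 1483×2164 = 3209212 to 1453×2254 = 3275062; change = +65850.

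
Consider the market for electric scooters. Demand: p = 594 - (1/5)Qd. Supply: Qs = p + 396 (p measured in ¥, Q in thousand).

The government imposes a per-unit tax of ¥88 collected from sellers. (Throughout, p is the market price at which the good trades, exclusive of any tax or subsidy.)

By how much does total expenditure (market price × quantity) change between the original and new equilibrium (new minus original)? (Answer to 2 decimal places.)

-20435.56

Before the shock: 2970 - 5p = p + 396 ⇒ 2574 = 6p ⇒ p = 429, Q = 825.
Since sellers keep the price net of the tax, the effective supply curve becomes Qs = p + 308.
Setting them equal: 2970 - 5p = p + 308 → 2662 = 6p, so p = 1331/3 ≈ 443.6667 and Q = 2255/3 ≈ 751.6667.
Expenditure moves from 429×825 = 353925 to 443.6667×751.6667 = 333489.4444; change = -20435.56.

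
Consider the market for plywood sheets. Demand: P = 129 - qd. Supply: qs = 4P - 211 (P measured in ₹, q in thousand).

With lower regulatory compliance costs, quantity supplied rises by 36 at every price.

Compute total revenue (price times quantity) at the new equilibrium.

4146.56

Before the shock: 129 - P = 4P - 211 ⇒ 340 = 5P ⇒ P = 68, q = 61.
The new curves are qd = 129 - P (demand) and qs = 4P - 175 (supply).
Clearing the new market: 129 - P = 4P - 175, so P = 60.8 and q = 68.2.
New expenditure = 60.8 × 68.2 = 4146.56.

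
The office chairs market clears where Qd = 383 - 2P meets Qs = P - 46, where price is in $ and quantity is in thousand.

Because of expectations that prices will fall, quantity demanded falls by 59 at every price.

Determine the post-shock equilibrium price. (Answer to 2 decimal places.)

123.33

Original equilibrium: 383 - 2P = P - 46 gives 429 = 3P, so P = 143 and Q = 97.
The shock moves the curves to Qd = 324 - 2P and Qs = P - 46.
New equilibrium: 324 - 2P = P - 46 ⇒ 370 = 3P ⇒ P = 370/3 ≈ 123.3333, Q = 232/3 ≈ 77.3333.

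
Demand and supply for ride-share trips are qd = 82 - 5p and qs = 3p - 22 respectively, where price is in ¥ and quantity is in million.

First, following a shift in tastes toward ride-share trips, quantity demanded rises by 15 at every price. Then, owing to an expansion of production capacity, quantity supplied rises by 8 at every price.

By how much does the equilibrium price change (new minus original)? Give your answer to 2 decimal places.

Original equilibrium: 82 - 5p = 3p - 22 gives 104 = 8p, so p = 13 and q = 17.
After the shift, demand is qd = 97 - 5p and supply is qs = 3p - 14.
Equate the new curves: 97 - 5p = 3p - 14, giving 111 = 8p, p = 13.875, q = 27.625.
Δp = 13.875 − 13 = +0.88.

+0.88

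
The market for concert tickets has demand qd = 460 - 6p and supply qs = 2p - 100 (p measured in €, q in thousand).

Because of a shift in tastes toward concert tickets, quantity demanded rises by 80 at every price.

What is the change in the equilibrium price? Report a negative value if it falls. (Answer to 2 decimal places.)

+10.00

Before the shock: 460 - 6p = 2p - 100 ⇒ 560 = 8p ⇒ p = 70, q = 40.
After the shift, demand is qd = 540 - 6p and supply is qs = 2p - 100.
Clearing the new market: 540 - 6p = 2p - 100, so p = 80 and q = 60.
Δp = 80 − 70 = +10.00.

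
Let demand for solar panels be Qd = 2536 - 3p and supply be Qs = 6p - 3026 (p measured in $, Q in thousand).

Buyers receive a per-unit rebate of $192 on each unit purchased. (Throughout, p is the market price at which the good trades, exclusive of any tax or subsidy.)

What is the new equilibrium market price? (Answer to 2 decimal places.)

682.00

Initially, 2536 - 3p = 6p - 3026, so 5562 = 9p and p = 618, Q = 682.
Since buyers' out-of-pocket price is the market price minus the rebate, the effective demand curve becomes Qd = 3112 - 3p.
Equate the new curves: 3112 - 3p = 6p - 3026, giving 6138 = 9p, p = 682, Q = 1066.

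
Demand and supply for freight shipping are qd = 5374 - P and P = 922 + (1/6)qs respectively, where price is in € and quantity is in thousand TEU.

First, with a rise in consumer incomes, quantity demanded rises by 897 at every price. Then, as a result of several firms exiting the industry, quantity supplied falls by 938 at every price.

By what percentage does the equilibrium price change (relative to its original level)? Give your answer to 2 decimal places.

+16.83

Before the shock: 5374 - P = 6P - 5532 ⇒ 10906 = 7P ⇒ P = 1558, q = 3816.
The new curves are qd = 6271 - P (demand) and qs = 6P - 6470 (supply).
Equate the new curves: 6271 - P = 6P - 6470, giving 12741 = 7P, P = 12741/7 ≈ 1820.1429, q = 31156/7 ≈ 4450.8571.
%ΔP = (1820.1429 − 1558) / 1558 × 100 = +16.83%.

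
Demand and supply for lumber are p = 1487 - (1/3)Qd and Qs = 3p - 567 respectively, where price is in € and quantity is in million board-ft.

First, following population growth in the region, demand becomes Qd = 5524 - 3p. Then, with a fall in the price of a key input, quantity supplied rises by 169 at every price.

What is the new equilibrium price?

Before the shock: 4461 - 3p = 3p - 567 ⇒ 5028 = 6p ⇒ p = 838, Q = 1947.
The new curves are Qd = 5524 - 3p (demand) and Qs = 3p - 398 (supply).
Equate the new curves: 5524 - 3p = 3p - 398, giving 5922 = 6p, p = 987, Q = 2563.

987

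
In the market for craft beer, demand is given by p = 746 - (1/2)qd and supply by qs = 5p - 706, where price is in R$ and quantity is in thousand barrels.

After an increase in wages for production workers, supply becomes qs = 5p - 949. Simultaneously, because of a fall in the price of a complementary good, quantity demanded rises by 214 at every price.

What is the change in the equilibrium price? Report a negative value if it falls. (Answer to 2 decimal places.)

+65.29

Before the shock: 1492 - 2p = 5p - 706 ⇒ 2198 = 7p ⇒ p = 314, q = 864.
The shock moves the curves to qd = 1706 - 2p and qs = 5p - 949.
New equilibrium: 1706 - 2p = 5p - 949 ⇒ 2655 = 7p ⇒ p = 2655/7 ≈ 379.2857, q = 6632/7 ≈ 947.4286.
Δp = 379.2857 − 314 = +65.29.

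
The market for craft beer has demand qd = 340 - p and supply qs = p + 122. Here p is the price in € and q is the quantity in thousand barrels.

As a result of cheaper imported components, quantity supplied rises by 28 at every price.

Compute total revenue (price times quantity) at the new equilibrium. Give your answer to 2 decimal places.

Before the shock: 340 - p = p + 122 ⇒ 218 = 2p ⇒ p = 109, q = 231.
The new curves are qd = 340 - p (demand) and qs = p + 150 (supply).
New equilibrium: 340 - p = p + 150 ⇒ 190 = 2p ⇒ p = 95, q = 245.
New expenditure = 95 × 245 = 23275.00.

23275.00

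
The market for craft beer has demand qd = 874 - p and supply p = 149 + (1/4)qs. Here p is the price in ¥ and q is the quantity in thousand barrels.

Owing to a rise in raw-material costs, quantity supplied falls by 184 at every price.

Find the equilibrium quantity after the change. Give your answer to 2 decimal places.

Initially, 874 - p = 4p - 596, so 1470 = 5p and p = 294, q = 580.
The new curves are qd = 874 - p (demand) and qs = 4p - 780 (supply).
Equate the new curves: 874 - p = 4p - 780, giving 1654 = 5p, p = 330.8, q = 543.2.

543.20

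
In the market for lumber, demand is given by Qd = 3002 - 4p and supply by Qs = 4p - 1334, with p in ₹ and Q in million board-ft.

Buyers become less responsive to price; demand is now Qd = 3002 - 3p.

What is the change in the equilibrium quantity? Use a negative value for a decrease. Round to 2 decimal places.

+309.71

Solve the original market: 3002 - 4p = 4p - 1334, hence p = 542 and Q = 834.
The new curves are Qd = 3002 - 3p (demand) and Qs = 4p - 1334 (supply).
Setting them equal: 3002 - 3p = 4p - 1334 → 4336 = 7p, so p = 4336/7 ≈ 619.4286 and Q = 8006/7 ≈ 1143.7143.
ΔQ = 1143.7143 − 834 = +309.71.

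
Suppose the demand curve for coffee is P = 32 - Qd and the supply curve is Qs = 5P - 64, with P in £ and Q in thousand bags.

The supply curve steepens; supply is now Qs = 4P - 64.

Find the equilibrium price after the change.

Before the shock: 32 - P = 5P - 64 ⇒ 96 = 6P ⇒ P = 16, Q = 16.
With the change applied: demand Qd = 32 - P, supply Qs = 4P - 64.
New equilibrium: 32 - P = 4P - 64 ⇒ 96 = 5P ⇒ P = 19.2, Q = 12.8.

19.2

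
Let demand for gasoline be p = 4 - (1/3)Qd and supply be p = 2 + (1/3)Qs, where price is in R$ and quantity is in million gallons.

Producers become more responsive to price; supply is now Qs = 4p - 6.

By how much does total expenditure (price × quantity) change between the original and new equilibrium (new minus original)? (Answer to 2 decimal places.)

Initially, 12 - 3p = 3p - 6, so 18 = 6p and p = 3, Q = 3.
The new curves are Qd = 12 - 3p (demand) and Qs = 4p - 6 (supply).
Equate the new curves: 12 - 3p = 4p - 6, giving 18 = 7p, p = 18/7 ≈ 2.5714, Q = 30/7 ≈ 4.2857.
Expenditure moves from 3×3 = 9 to 2.5714×4.2857 = 11.0204; change = +2.02.

+2.02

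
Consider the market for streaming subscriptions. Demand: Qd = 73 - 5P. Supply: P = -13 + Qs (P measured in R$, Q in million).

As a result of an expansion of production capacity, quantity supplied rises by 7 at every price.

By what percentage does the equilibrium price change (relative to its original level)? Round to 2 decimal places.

-11.67

Initially, 73 - 5P = P + 13, so 60 = 6P and P = 10, Q = 23.
After the shift, demand is Qd = 73 - 5P and supply is Qs = P + 20.
Clearing the new market: 73 - 5P = P + 20, so P = 53/6 ≈ 8.8333 and Q = 173/6 ≈ 28.8333.
%ΔP = (8.8333 − 10) / 10 × 100 = -11.67%.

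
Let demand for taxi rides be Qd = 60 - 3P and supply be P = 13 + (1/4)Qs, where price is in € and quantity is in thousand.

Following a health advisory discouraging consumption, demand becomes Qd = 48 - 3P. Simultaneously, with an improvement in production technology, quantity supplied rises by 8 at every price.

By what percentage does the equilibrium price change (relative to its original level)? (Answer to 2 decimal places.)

-17.86

Solve the original market: 60 - 3P = 4P - 52, hence P = 16 and Q = 12.
With the change applied: demand Qd = 48 - 3P, supply Qs = 4P - 44.
New equilibrium: 48 - 3P = 4P - 44 ⇒ 92 = 7P ⇒ P = 92/7 ≈ 13.1429, Q = 60/7 ≈ 8.5714.
%ΔP = (13.1429 − 16) / 16 × 100 = -17.86%.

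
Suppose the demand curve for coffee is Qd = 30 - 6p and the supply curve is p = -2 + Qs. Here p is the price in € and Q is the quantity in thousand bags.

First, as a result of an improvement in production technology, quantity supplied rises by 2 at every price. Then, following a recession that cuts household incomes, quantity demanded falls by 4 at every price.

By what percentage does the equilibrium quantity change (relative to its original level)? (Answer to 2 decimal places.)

Initially, 30 - 6p = p + 2, so 28 = 7p and p = 4, Q = 6.
With the change applied: demand Qd = 26 - 6p, supply Qs = p + 4.
Equate the new curves: 26 - 6p = p + 4, giving 22 = 7p, p = 22/7 ≈ 3.1429, Q = 50/7 ≈ 7.1429.
%ΔQ = (7.1429 − 6) / 6 × 100 = +19.05%.

+19.05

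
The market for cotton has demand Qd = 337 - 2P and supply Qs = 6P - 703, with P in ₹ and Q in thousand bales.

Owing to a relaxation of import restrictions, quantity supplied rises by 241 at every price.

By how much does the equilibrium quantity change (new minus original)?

+60.25

Solve the original market: 337 - 2P = 6P - 703, hence P = 130 and Q = 77.
The shock moves the curves to Qd = 337 - 2P and Qs = 6P - 462.
New equilibrium: 337 - 2P = 6P - 462 ⇒ 799 = 8P ⇒ P = 99.875, Q = 137.25.
ΔQ = 137.25 − 77 = +60.25.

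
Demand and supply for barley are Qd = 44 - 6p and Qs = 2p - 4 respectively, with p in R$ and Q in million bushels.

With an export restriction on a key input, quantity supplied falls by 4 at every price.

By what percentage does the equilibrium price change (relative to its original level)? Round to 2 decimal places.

+8.33

Solve the original market: 44 - 6p = 2p - 4, hence p = 6 and Q = 8.
With the change applied: demand Qd = 44 - 6p, supply Qs = 2p - 8.
Clearing the new market: 44 - 6p = 2p - 8, so p = 6.5 and Q = 5.
%Δp = (6.5 − 6) / 6 × 100 = +8.33%.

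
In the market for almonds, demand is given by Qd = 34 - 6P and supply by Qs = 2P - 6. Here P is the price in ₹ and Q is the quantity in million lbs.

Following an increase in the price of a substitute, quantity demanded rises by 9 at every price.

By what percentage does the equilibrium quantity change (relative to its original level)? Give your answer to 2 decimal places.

+56.25

Initially, 34 - 6P = 2P - 6, so 40 = 8P and P = 5, Q = 4.
With the change applied: demand Qd = 43 - 6P, supply Qs = 2P - 6.
Setting them equal: 43 - 6P = 2P - 6 → 49 = 8P, so P = 6.125 and Q = 6.25.
%ΔQ = (6.25 − 4) / 4 × 100 = +56.25%.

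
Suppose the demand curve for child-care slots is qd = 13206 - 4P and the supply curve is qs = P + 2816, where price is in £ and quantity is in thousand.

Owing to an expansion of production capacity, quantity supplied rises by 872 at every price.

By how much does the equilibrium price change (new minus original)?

-174.4

Original equilibrium: 13206 - 4P = P + 2816 gives 10390 = 5P, so P = 2078 and q = 4894.
After the shift, demand is qd = 13206 - 4P and supply is qs = P + 3688.
Equate the new curves: 13206 - 4P = P + 3688, giving 9518 = 5P, P = 1903.6, q = 5591.6.
ΔP = 1903.6 − 2078 = -174.4.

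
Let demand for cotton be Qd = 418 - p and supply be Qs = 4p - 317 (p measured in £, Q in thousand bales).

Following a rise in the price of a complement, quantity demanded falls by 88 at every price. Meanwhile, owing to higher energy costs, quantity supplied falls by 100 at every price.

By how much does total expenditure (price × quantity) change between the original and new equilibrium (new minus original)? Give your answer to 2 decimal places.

Solve the original market: 418 - p = 4p - 317, hence p = 147 and Q = 271.
The shock moves the curves to Qd = 330 - p and Qs = 4p - 417.
Clearing the new market: 330 - p = 4p - 417, so p = 149.4 and Q = 180.6.
Expenditure moves from 147×271 = 39837 to 149.4×180.6 = 26981.64; change = -12855.36.

-12855.36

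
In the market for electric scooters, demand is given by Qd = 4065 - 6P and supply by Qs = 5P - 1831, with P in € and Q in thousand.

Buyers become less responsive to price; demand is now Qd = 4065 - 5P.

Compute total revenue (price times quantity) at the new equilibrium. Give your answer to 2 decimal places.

658583.20

Original equilibrium: 4065 - 6P = 5P - 1831 gives 5896 = 11P, so P = 536 and Q = 849.
After the shift, demand is Qd = 4065 - 5P and supply is Qs = 5P - 1831.
Setting them equal: 4065 - 5P = 5P - 1831 → 5896 = 10P, so P = 589.6 and Q = 1117.
New expenditure = 589.6 × 1117 = 658583.20.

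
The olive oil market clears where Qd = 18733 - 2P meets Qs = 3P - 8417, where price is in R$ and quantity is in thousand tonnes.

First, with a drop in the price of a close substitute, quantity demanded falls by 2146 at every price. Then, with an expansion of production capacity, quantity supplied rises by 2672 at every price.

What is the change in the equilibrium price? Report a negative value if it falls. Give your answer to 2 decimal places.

-963.60

Before the shock: 18733 - 2P = 3P - 8417 ⇒ 27150 = 5P ⇒ P = 5430, Q = 7873.
With the change applied: demand Qd = 16587 - 2P, supply Qs = 3P - 5745.
Setting them equal: 16587 - 2P = 3P - 5745 → 22332 = 5P, so P = 4466.4 and Q = 7654.2.
ΔP = 4466.4 − 5430 = -963.60.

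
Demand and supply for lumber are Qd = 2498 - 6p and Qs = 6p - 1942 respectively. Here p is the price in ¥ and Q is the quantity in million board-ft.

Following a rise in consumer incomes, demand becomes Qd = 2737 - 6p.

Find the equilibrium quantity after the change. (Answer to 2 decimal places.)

Before the shock: 2498 - 6p = 6p - 1942 ⇒ 4440 = 12p ⇒ p = 370, Q = 278.
The shock moves the curves to Qd = 2737 - 6p and Qs = 6p - 1942.
Setting them equal: 2737 - 6p = 6p - 1942 → 4679 = 12p, so p = 4679/12 ≈ 389.9167 and Q = 397.5.

397.50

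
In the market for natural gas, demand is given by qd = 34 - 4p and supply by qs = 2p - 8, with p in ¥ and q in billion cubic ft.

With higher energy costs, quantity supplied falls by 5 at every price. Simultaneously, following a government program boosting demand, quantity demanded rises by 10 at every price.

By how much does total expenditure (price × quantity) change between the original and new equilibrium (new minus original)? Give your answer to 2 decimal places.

Initially, 34 - 4p = 2p - 8, so 42 = 6p and p = 7, q = 6.
The shock moves the curves to qd = 44 - 4p and qs = 2p - 13.
Clearing the new market: 44 - 4p = 2p - 13, so p = 9.5 and q = 6.
Expenditure moves from 7×6 = 42 to 9.5×6 = 57; change = +15.00.

+15.00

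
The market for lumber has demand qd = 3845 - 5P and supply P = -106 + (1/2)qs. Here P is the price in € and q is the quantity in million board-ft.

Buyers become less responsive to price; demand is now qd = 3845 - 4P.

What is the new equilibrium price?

Initially, 3845 - 5P = 2P + 212, so 3633 = 7P and P = 519, q = 1250.
The new curves are qd = 3845 - 4P (demand) and qs = 2P + 212 (supply).
Equate the new curves: 3845 - 4P = 2P + 212, giving 3633 = 6P, P = 605.5, q = 1423.

605.5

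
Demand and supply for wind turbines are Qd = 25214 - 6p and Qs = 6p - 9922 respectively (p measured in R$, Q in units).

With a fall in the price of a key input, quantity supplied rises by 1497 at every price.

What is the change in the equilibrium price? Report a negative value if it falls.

Solve the original market: 25214 - 6p = 6p - 9922, hence p = 2928 and Q = 7646.
The new curves are Qd = 25214 - 6p (demand) and Qs = 6p - 8425 (supply).
Clearing the new market: 25214 - 6p = 6p - 8425, so p = 2803.25 and Q = 8394.5.
Δp = 2803.25 − 2928 = -124.75.

-124.75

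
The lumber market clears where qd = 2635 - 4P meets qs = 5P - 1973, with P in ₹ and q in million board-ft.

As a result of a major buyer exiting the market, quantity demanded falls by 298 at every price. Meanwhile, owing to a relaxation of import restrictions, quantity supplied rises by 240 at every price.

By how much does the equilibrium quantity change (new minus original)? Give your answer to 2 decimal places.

-58.89

Original equilibrium: 2635 - 4P = 5P - 1973 gives 4608 = 9P, so P = 512 and q = 587.
With the change applied: demand qd = 2337 - 4P, supply qs = 5P - 1733.
Setting them equal: 2337 - 4P = 5P - 1733 → 4070 = 9P, so P = 4070/9 ≈ 452.2222 and q = 4753/9 ≈ 528.1111.
Δq = 528.1111 − 587 = -58.89.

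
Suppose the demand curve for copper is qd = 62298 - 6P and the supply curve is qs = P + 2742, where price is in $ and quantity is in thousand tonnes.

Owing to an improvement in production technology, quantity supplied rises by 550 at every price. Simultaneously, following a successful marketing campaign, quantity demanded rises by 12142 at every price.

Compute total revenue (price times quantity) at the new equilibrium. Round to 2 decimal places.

136766784.00

Before the shock: 62298 - 6P = P + 2742 ⇒ 59556 = 7P ⇒ P = 8508, q = 11250.
The shock moves the curves to qd = 74440 - 6P and qs = P + 3292.
Setting them equal: 74440 - 6P = P + 3292 → 71148 = 7P, so P = 10164 and q = 13456.
New expenditure = 10164 × 13456 = 136766784.00.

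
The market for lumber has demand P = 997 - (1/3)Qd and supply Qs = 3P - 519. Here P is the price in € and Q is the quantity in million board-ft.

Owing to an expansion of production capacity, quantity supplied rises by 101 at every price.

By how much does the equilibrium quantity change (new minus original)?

+50.5

Before the shock: 2991 - 3P = 3P - 519 ⇒ 3510 = 6P ⇒ P = 585, Q = 1236.
The shock moves the curves to Qd = 2991 - 3P and Qs = 3P - 418.
Equate the new curves: 2991 - 3P = 3P - 418, giving 3409 = 6P, P = 3409/6 ≈ 568.1667, Q = 1286.5.
ΔQ = 1286.5 − 1236 = +50.5.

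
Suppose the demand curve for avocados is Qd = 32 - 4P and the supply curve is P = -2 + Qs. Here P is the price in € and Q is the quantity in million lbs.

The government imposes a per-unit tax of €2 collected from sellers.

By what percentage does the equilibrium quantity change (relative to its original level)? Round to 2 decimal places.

-20.00

Before the shock: 32 - 4P = P + 2 ⇒ 30 = 5P ⇒ P = 6, Q = 8.
Since sellers keep the price net of the tax, the effective supply curve becomes Qs = P.
Equate the new curves: 32 - 4P = P, giving 32 = 5P, P = 6.4, Q = 6.4.
%ΔQ = (6.4 − 8) / 8 × 100 = -20.00%.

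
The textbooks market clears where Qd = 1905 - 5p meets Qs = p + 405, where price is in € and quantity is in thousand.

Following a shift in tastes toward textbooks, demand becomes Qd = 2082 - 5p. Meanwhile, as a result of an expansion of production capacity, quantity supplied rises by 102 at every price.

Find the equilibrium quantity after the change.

769.5

Solve the original market: 1905 - 5p = p + 405, hence p = 250 and Q = 655.
With the change applied: demand Qd = 2082 - 5p, supply Qs = p + 507.
Clearing the new market: 2082 - 5p = p + 507, so p = 262.5 and Q = 769.5.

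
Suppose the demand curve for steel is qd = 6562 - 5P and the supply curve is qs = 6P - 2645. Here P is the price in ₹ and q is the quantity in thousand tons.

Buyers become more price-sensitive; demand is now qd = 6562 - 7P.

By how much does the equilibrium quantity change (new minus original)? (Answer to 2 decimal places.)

-772.62

Solve the original market: 6562 - 5P = 6P - 2645, hence P = 837 and q = 2377.
With the change applied: demand qd = 6562 - 7P, supply qs = 6P - 2645.
Equate the new curves: 6562 - 7P = 6P - 2645, giving 9207 = 13P, P = 9207/13 ≈ 708.2308, q = 20857/13 ≈ 1604.3846.
Δq = 1604.3846 − 2377 = -772.62.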